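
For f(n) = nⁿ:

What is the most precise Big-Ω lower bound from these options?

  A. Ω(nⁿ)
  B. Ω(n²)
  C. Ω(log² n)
A

f(n) = nⁿ is Ω(nⁿ).
All listed options are valid Big-Ω bounds (lower bounds),
but Ω(nⁿ) is the tightest (largest valid bound).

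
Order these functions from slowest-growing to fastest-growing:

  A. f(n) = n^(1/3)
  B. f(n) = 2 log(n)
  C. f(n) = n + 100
B < A < C

Comparing growth rates:
B = 2 log(n) is O(log n)
A = n^(1/3) is O(n^(1/3))
C = n + 100 is O(n)

Therefore, the order from slowest to fastest is: B < A < C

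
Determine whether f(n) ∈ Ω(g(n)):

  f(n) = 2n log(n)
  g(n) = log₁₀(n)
True

f(n) = 2n log(n) is O(n log n), and g(n) = log₁₀(n) is O(log n).
Since O(n log n) grows at least as fast as O(log n), f(n) = Ω(g(n)) is true.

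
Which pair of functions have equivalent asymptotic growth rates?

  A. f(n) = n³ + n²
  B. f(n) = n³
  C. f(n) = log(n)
A and B

Examining each function:
  A. n³ + n² is O(n³)
  B. n³ is O(n³)
  C. log(n) is O(log n)

Functions A and B both have the same complexity class.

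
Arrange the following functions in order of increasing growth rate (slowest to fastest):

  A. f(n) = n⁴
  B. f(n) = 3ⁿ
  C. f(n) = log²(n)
C < A < B

Comparing growth rates:
C = log²(n) is O(log² n)
A = n⁴ is O(n⁴)
B = 3ⁿ is O(3ⁿ)

Therefore, the order from slowest to fastest is: C < A < B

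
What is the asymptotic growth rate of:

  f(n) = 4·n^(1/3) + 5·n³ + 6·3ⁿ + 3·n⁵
Θ(3ⁿ)

Order the terms by growth rate: 4·n^(1/3) ≺ 5·n³ ≺ 3·n⁵ ≺ 6·3ⁿ.
The fastest-growing term 6·3ⁿ dominates as n → ∞; dropping its constant factor gives Θ(3ⁿ).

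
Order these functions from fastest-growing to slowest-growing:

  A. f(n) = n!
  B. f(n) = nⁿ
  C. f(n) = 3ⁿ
B > A > C

Comparing growth rates:
B = nⁿ is O(nⁿ)
A = n! is O(n!)
C = 3ⁿ is O(3ⁿ)

Therefore, the order from fastest to slowest is: B > A > C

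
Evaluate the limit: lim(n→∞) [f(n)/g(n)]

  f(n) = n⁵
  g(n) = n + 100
∞

Since n⁵ (O(n⁵)) grows faster than n + 100 (O(n)),
the ratio f(n)/g(n) → ∞ as n → ∞.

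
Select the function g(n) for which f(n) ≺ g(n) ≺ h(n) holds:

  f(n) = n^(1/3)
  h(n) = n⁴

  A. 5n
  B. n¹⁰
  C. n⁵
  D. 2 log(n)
A

We need g(n) with n^(1/3) = o(g(n)) and g(n) = o(n⁴), i.e. O(n^(1/3)) ≺ g ≺ O(n⁴).
Check each option:
  A. 5n — O(n) is strictly between O(n^(1/3)) and O(n⁴) ✓
  B. n¹⁰ — O(n¹⁰) does not grow strictly slower than h(n)
  C. n⁵ — O(n⁵) does not grow strictly slower than h(n)
  D. 2 log(n) — O(log n) does not grow strictly faster than f(n)

Only option A (5n) lies strictly between.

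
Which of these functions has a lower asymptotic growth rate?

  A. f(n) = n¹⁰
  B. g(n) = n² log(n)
B

f(n) = n¹⁰ is O(n¹⁰), while g(n) = n² log(n) is O(n² log n).
Since O(n² log n) grows slower than O(n¹⁰), g(n) is dominated.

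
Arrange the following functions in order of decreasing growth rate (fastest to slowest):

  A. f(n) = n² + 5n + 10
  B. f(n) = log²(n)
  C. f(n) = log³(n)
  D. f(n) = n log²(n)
A > D > C > B

Comparing growth rates:
A = n² + 5n + 10 is O(n²)
D = n log²(n) is O(n log² n)
C = log³(n) is O(log³ n)
B = log²(n) is O(log² n)

Therefore, the order from fastest to slowest is: A > D > C > B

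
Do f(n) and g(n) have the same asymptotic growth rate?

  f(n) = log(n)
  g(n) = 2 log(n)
True

f(n) = log(n) and g(n) = 2 log(n) are both O(log n).
Since they have the same asymptotic growth rate, f(n) = Θ(g(n)) is true.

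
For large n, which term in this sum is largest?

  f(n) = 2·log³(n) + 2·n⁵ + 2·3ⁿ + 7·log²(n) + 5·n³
2·3ⁿ

Looking at each term:
  - 2·log³(n) is O(log³ n)
  - 2·n⁵ is O(n⁵)
  - 2·3ⁿ is O(3ⁿ)
  - 7·log²(n) is O(log² n)
  - 5·n³ is O(n³)

The term 2·3ⁿ (O(3ⁿ)) grows fastest and dominates all others.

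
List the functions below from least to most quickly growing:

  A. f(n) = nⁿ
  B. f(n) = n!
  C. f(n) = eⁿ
C < B < A

Comparing growth rates:
C = eⁿ is O(eⁿ)
B = n! is O(n!)
A = nⁿ is O(nⁿ)

Therefore, the order from slowest to fastest is: C < B < A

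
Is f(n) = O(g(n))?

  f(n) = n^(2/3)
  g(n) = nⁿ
True

f(n) = n^(2/3) is O(n^(2/3)), and g(n) = nⁿ is O(nⁿ).
Since O(n^(2/3)) ⊆ O(nⁿ) (f grows no faster than g), f(n) = O(g(n)) is true.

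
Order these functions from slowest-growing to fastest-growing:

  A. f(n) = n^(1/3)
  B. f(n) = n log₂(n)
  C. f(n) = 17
C < A < B

Comparing growth rates:
C = 17 is O(1)
A = n^(1/3) is O(n^(1/3))
B = n log₂(n) is O(n log n)

Therefore, the order from slowest to fastest is: C < A < B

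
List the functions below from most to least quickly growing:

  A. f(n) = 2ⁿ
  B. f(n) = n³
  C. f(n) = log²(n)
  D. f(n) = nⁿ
D > A > B > C

Comparing growth rates:
D = nⁿ is O(nⁿ)
A = 2ⁿ is O(2ⁿ)
B = n³ is O(n³)
C = log²(n) is O(log² n)

Therefore, the order from fastest to slowest is: D > A > B > C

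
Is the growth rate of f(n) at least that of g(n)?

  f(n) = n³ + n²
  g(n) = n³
True

f(n) = n³ + n² and g(n) = n³ are both O(n³).
Big-Ω permits equal growth rates (f ≥ c·g for some c > 0), so f(n) = Ω(g(n)) is true.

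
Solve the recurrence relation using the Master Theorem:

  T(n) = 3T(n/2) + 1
Θ(n^log₂(3))

Master Theorem: a = 3, b = 2, f(n) = 1.
Compute the critical exponent d = log₂(3) = 1.585.
Compare f(n) = Θ(1) against n^d:
  k = 0 < d = 1.585, so f(n) = O(n^(d-ε)) — Case 1.
  The recursion cost dominates: T(n) = Θ(n^d) = Θ(n^log₂(3)).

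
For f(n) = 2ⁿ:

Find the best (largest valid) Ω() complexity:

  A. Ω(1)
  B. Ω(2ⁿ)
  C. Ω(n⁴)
B

f(n) = 2ⁿ is Ω(2ⁿ).
All listed options are valid Big-Ω bounds (lower bounds),
but Ω(2ⁿ) is the tightest (largest valid bound).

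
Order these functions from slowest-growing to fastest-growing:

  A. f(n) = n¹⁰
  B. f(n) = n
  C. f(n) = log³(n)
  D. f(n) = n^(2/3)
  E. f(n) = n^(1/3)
C < E < D < B < A

Comparing growth rates:
C = log³(n) is O(log³ n)
E = n^(1/3) is O(n^(1/3))
D = n^(2/3) is O(n^(2/3))
B = n is O(n)
A = n¹⁰ is O(n¹⁰)

Therefore, the order from slowest to fastest is: C < E < D < B < A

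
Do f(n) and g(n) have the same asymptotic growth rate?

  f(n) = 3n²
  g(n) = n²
True

f(n) = 3n² and g(n) = n² are both O(n²).
Since they have the same asymptotic growth rate, f(n) = Θ(g(n)) is true.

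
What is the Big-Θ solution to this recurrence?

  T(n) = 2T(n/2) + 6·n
Θ(n log n)

Master Theorem: a = 2, b = 2, f(n) = 6·n.
Compute the critical exponent d = log₂(2) = 1.
Compare f(n) = Θ(n) against n^d:
  k = 1 = d, so f(n) = Θ(n^d) — Case 2.
  Work is balanced across levels: T(n) = Θ(n^d log n) = Θ(n log n).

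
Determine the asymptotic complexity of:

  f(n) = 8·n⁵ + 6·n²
O(n⁵)

The dominant term in 8·n⁵ + 6·n² is 8·n⁵, which is Θ(n⁵).
Lower-order terms (6·n²) are asymptotically negligible.
Constants are absorbed, so the tightest bound is O(n⁵).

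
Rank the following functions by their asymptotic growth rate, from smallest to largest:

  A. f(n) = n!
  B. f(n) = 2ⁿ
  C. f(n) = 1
C < B < A

Comparing growth rates:
C = 1 is O(1)
B = 2ⁿ is O(2ⁿ)
A = n! is O(n!)

Therefore, the order from slowest to fastest is: C < B < A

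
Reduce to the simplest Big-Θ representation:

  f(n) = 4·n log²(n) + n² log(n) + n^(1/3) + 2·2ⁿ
Θ(2ⁿ)

Order the terms by growth rate: n^(1/3) ≺ 4·n log²(n) ≺ n² log(n) ≺ 2·2ⁿ.
The fastest-growing term 2·2ⁿ dominates as n → ∞; dropping its constant factor gives Θ(2ⁿ).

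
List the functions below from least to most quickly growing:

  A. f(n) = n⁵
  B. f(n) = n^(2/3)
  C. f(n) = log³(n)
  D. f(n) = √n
C < D < B < A

Comparing growth rates:
C = log³(n) is O(log³ n)
D = √n is O(√n)
B = n^(2/3) is O(n^(2/3))
A = n⁵ is O(n⁵)

Therefore, the order from slowest to fastest is: C < D < B < A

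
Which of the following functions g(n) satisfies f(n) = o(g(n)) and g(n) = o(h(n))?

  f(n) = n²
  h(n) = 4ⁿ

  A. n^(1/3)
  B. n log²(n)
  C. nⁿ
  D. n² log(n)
D

We need g(n) with n² = o(g(n)) and g(n) = o(4ⁿ), i.e. O(n²) ≺ g ≺ O(4ⁿ).
Check each option:
  A. n^(1/3) — O(n^(1/3)) does not grow strictly faster than f(n)
  B. n log²(n) — O(n log² n) does not grow strictly faster than f(n)
  C. nⁿ — O(nⁿ) does not grow strictly slower than h(n)
  D. n² log(n) — O(n² log n) is strictly between O(n²) and O(4ⁿ) ✓

Only option D (n² log(n)) lies strictly between.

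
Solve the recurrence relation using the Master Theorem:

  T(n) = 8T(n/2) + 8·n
Θ(n³)

Master Theorem: a = 8, b = 2, f(n) = 8·n.
Compute the critical exponent d = log₂(8) = 3.
Compare f(n) = Θ(n) against n^d:
  k = 1 < d = 3, so f(n) = O(n^(d-ε)) — Case 1.
  The recursion cost dominates: T(n) = Θ(n^d) = Θ(n³).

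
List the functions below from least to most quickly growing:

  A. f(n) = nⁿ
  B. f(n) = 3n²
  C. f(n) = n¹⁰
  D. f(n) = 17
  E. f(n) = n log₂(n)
D < E < B < C < A

Comparing growth rates:
D = 17 is O(1)
E = n log₂(n) is O(n log n)
B = 3n² is O(n²)
C = n¹⁰ is O(n¹⁰)
A = nⁿ is O(nⁿ)

Therefore, the order from slowest to fastest is: D < E < B < C < A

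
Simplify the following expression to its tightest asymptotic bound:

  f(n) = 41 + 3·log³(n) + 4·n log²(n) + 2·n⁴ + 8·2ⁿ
Θ(2ⁿ)

Order the terms by growth rate: 41 ≺ 3·log³(n) ≺ 4·n log²(n) ≺ 2·n⁴ ≺ 8·2ⁿ.
The fastest-growing term 8·2ⁿ dominates as n → ∞; dropping its constant factor gives Θ(2ⁿ).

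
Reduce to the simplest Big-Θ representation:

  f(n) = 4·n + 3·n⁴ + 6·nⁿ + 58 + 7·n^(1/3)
Θ(nⁿ)

Order the terms by growth rate: 58 ≺ 7·n^(1/3) ≺ 4·n ≺ 3·n⁴ ≺ 6·nⁿ.
The fastest-growing term 6·nⁿ dominates as n → ∞; dropping its constant factor gives Θ(nⁿ).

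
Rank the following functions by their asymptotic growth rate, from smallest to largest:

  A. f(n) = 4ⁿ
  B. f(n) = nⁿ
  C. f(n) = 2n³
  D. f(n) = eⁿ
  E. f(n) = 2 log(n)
E < C < D < A < B

Comparing growth rates:
E = 2 log(n) is O(log n)
C = 2n³ is O(n³)
D = eⁿ is O(eⁿ)
A = 4ⁿ is O(4ⁿ)
B = nⁿ is O(nⁿ)

Therefore, the order from slowest to fastest is: E < C < D < A < B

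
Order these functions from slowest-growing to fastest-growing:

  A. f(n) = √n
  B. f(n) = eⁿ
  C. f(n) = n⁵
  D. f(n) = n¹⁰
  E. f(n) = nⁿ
A < C < D < B < E

Comparing growth rates:
A = √n is O(√n)
C = n⁵ is O(n⁵)
D = n¹⁰ is O(n¹⁰)
B = eⁿ is O(eⁿ)
E = nⁿ is O(nⁿ)

Therefore, the order from slowest to fastest is: A < C < D < B < E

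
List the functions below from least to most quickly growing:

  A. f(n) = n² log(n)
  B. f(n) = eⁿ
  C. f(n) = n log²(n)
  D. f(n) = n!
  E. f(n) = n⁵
C < A < E < B < D

Comparing growth rates:
C = n log²(n) is O(n log² n)
A = n² log(n) is O(n² log n)
E = n⁵ is O(n⁵)
B = eⁿ is O(eⁿ)
D = n! is O(n!)

Therefore, the order from slowest to fastest is: C < A < E < B < D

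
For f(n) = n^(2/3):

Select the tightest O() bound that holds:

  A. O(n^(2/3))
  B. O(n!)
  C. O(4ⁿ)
A

f(n) = n^(2/3) is O(n^(2/3)).
All listed options are valid Big-O bounds (upper bounds),
but O(n^(2/3)) is the tightest (smallest valid bound).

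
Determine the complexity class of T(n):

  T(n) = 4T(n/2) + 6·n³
Θ(n³)

Master Theorem: a = 4, b = 2, f(n) = 6·n³.
Compute the critical exponent d = log₂(4) = 2.
Compare f(n) = Θ(n³) against n^d:
  k = 3 > d = 2, so f(n) = Ω(n^(d+ε)) — Case 3.
  Regularity: a·(n/b)^3/n^3 = a/b^3 = 4/8 < 1 ✓.
  The top-level work dominates: T(n) = Θ(f(n)) = Θ(n³).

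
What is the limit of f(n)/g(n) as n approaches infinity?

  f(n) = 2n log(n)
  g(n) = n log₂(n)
log(4)

Since 2n log(n) and n log₂(n) have the same growth rate (O(n log n)),
the ratio converges to a constant: log(4).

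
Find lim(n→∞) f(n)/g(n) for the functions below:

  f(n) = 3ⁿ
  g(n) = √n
∞

Since 3ⁿ (O(3ⁿ)) grows faster than √n (O(√n)),
the ratio f(n)/g(n) → ∞ as n → ∞.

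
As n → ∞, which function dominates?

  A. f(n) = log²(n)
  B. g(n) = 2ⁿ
B

f(n) = log²(n) is O(log² n), while g(n) = 2ⁿ is O(2ⁿ).
Since O(2ⁿ) grows faster than O(log² n), g(n) dominates.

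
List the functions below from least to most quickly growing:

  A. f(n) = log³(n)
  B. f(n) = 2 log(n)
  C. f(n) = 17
C < B < A

Comparing growth rates:
C = 17 is O(1)
B = 2 log(n) is O(log n)
A = log³(n) is O(log³ n)

Therefore, the order from slowest to fastest is: C < B < A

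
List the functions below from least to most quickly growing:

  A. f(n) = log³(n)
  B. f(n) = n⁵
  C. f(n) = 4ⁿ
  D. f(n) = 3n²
A < D < B < C

Comparing growth rates:
A = log³(n) is O(log³ n)
D = 3n² is O(n²)
B = n⁵ is O(n⁵)
C = 4ⁿ is O(4ⁿ)

Therefore, the order from slowest to fastest is: A < D < B < C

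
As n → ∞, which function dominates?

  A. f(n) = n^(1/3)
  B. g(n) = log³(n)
A

f(n) = n^(1/3) is O(n^(1/3)), while g(n) = log³(n) is O(log³ n).
Since O(n^(1/3)) grows faster than O(log³ n), f(n) dominates.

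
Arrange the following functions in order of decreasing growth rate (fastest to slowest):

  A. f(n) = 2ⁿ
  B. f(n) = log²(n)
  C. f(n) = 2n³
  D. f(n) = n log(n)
A > C > D > B

Comparing growth rates:
A = 2ⁿ is O(2ⁿ)
C = 2n³ is O(n³)
D = n log(n) is O(n log n)
B = log²(n) is O(log² n)

Therefore, the order from fastest to slowest is: A > C > D > B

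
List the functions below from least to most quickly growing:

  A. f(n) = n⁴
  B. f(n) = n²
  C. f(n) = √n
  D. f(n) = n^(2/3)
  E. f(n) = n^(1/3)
E < C < D < B < A

Comparing growth rates:
E = n^(1/3) is O(n^(1/3))
C = √n is O(√n)
D = n^(2/3) is O(n^(2/3))
B = n² is O(n²)
A = n⁴ is O(n⁴)

Therefore, the order from slowest to fastest is: E < C < D < B < A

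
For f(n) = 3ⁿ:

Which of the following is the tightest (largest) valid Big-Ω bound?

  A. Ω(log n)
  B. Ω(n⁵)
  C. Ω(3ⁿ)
C

f(n) = 3ⁿ is Ω(3ⁿ).
All listed options are valid Big-Ω bounds (lower bounds),
but Ω(3ⁿ) is the tightest (largest valid bound).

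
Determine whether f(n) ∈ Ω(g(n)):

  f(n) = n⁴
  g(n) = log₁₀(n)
True

f(n) = n⁴ is O(n⁴), and g(n) = log₁₀(n) is O(log n).
Since O(n⁴) grows at least as fast as O(log n), f(n) = Ω(g(n)) is true.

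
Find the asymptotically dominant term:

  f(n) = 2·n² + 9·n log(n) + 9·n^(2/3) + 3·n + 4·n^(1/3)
2·n²

Looking at each term:
  - 2·n² is O(n²)
  - 9·n log(n) is O(n log n)
  - 9·n^(2/3) is O(n^(2/3))
  - 3·n is O(n)
  - 4·n^(1/3) is O(n^(1/3))

The term 2·n² (O(n²)) grows fastest and dominates all others.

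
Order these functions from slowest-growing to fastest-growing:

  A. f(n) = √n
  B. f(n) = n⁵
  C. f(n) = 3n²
A < C < B

Comparing growth rates:
A = √n is O(√n)
C = 3n² is O(n²)
B = n⁵ is O(n⁵)

Therefore, the order from slowest to fastest is: A < C < B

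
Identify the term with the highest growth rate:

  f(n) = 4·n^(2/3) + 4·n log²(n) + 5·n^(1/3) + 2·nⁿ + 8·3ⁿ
2·nⁿ

Looking at each term:
  - 4·n^(2/3) is O(n^(2/3))
  - 4·n log²(n) is O(n log² n)
  - 5·n^(1/3) is O(n^(1/3))
  - 2·nⁿ is O(nⁿ)
  - 8·3ⁿ is O(3ⁿ)

The term 2·nⁿ (O(nⁿ)) grows fastest and dominates all others.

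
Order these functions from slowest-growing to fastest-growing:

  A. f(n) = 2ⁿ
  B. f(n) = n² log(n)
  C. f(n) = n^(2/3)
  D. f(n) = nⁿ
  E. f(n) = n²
C < E < B < A < D

Comparing growth rates:
C = n^(2/3) is O(n^(2/3))
E = n² is O(n²)
B = n² log(n) is O(n² log n)
A = 2ⁿ is O(2ⁿ)
D = nⁿ is O(nⁿ)

Therefore, the order from slowest to fastest is: C < E < B < A < D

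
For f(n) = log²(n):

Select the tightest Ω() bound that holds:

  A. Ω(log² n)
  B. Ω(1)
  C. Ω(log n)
A

f(n) = log²(n) is Ω(log² n).
All listed options are valid Big-Ω bounds (lower bounds),
but Ω(log² n) is the tightest (largest valid bound).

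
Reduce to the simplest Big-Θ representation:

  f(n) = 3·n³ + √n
Θ(n³)

Order the terms by growth rate: √n ≺ 3·n³.
The fastest-growing term 3·n³ dominates as n → ∞; dropping its constant factor gives Θ(n³).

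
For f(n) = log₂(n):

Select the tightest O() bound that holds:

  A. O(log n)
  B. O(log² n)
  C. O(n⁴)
A

f(n) = log₂(n) is O(log n).
All listed options are valid Big-O bounds (upper bounds),
but O(log n) is the tightest (smallest valid bound).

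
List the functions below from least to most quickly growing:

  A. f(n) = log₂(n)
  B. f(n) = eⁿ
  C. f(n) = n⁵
A < C < B

Comparing growth rates:
A = log₂(n) is O(log n)
C = n⁵ is O(n⁵)
B = eⁿ is O(eⁿ)

Therefore, the order from slowest to fastest is: A < C < B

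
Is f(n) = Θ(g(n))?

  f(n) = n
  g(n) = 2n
True

f(n) = n and g(n) = 2n are both O(n).
Since they have the same asymptotic growth rate, f(n) = Θ(g(n)) is true.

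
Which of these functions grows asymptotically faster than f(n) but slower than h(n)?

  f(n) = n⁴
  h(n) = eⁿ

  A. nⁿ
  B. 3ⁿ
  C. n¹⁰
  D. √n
C

We need g(n) with n⁴ = o(g(n)) and g(n) = o(eⁿ), i.e. O(n⁴) ≺ g ≺ O(eⁿ).
Check each option:
  A. nⁿ — O(nⁿ) does not grow strictly slower than h(n)
  B. 3ⁿ — O(3ⁿ) does not grow strictly slower than h(n)
  C. n¹⁰ — O(n¹⁰) is strictly between O(n⁴) and O(eⁿ) ✓
  D. √n — O(√n) does not grow strictly faster than f(n)

Only option C (n¹⁰) lies strictly between.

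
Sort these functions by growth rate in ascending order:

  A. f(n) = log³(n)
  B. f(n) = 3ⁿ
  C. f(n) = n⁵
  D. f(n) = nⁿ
A < C < B < D

Comparing growth rates:
A = log³(n) is O(log³ n)
C = n⁵ is O(n⁵)
B = 3ⁿ is O(3ⁿ)
D = nⁿ is O(nⁿ)

Therefore, the order from slowest to fastest is: A < C < B < D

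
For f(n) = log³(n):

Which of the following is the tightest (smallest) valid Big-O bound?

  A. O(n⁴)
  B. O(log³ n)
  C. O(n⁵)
B

f(n) = log³(n) is O(log³ n).
All listed options are valid Big-O bounds (upper bounds),
but O(log³ n) is the tightest (smallest valid bound).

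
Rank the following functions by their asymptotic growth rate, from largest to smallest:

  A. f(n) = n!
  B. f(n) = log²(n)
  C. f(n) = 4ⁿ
A > C > B

Comparing growth rates:
A = n! is O(n!)
C = 4ⁿ is O(4ⁿ)
B = log²(n) is O(log² n)

Therefore, the order from fastest to slowest is: A > C > B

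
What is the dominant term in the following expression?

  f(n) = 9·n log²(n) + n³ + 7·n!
7·n!

Looking at each term:
  - 9·n log²(n) is O(n log² n)
  - n³ is O(n³)
  - 7·n! is O(n!)

The term 7·n! (O(n!)) grows fastest and dominates all others.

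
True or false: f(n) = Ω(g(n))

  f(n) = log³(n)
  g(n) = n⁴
False

f(n) = log³(n) is O(log³ n), and g(n) = n⁴ is O(n⁴).
Since O(log³ n) grows slower than O(n⁴), f(n) = Ω(g(n)) is false.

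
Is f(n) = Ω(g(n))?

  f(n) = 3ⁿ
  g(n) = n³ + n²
True

f(n) = 3ⁿ is O(3ⁿ), and g(n) = n³ + n² is O(n³).
Since O(3ⁿ) grows at least as fast as O(n³), f(n) = Ω(g(n)) is true.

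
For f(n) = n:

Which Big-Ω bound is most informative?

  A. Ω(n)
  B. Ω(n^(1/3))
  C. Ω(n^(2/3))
A

f(n) = n is Ω(n).
All listed options are valid Big-Ω bounds (lower bounds),
but Ω(n) is the tightest (largest valid bound).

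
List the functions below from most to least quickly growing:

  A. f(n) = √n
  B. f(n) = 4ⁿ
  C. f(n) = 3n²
B > C > A

Comparing growth rates:
B = 4ⁿ is O(4ⁿ)
C = 3n² is O(n²)
A = √n is O(√n)

Therefore, the order from fastest to slowest is: B > C > A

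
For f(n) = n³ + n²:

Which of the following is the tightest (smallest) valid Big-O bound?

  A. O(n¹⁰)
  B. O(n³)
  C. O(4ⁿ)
B

f(n) = n³ + n² is O(n³).
All listed options are valid Big-O bounds (upper bounds),
but O(n³) is the tightest (smallest valid bound).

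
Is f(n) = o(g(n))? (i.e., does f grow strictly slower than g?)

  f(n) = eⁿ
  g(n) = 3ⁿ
True

f(n) = eⁿ is O(eⁿ), and g(n) = 3ⁿ is O(3ⁿ).
Since O(eⁿ) grows strictly slower than O(3ⁿ), f(n) = o(g(n)) is true.
This means lim(n→∞) f(n)/g(n) = 0.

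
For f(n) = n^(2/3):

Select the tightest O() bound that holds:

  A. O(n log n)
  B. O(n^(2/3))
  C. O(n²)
B

f(n) = n^(2/3) is O(n^(2/3)).
All listed options are valid Big-O bounds (upper bounds),
but O(n^(2/3)) is the tightest (smallest valid bound).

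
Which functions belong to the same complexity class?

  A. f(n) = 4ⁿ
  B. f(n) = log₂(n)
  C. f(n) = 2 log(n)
B and C

Examining each function:
  A. 4ⁿ is O(4ⁿ)
  B. log₂(n) is O(log n)
  C. 2 log(n) is O(log n)

Functions B and C both have the same complexity class.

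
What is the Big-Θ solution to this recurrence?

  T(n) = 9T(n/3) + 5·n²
Θ(n² log n)

Master Theorem: a = 9, b = 3, f(n) = 5·n².
Compute the critical exponent d = log₃(9) = 2.
Compare f(n) = Θ(n²) against n^d:
  k = 2 = d, so f(n) = Θ(n^d) — Case 2.
  Work is balanced across levels: T(n) = Θ(n^d log n) = Θ(n² log n).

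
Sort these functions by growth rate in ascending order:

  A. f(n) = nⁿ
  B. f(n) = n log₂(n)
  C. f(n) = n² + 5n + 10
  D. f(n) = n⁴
B < C < D < A

Comparing growth rates:
B = n log₂(n) is O(n log n)
C = n² + 5n + 10 is O(n²)
D = n⁴ is O(n⁴)
A = nⁿ is O(nⁿ)

Therefore, the order from slowest to fastest is: B < C < D < A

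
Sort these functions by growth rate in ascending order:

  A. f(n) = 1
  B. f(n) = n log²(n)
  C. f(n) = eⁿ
A < B < C

Comparing growth rates:
A = 1 is O(1)
B = n log²(n) is O(n log² n)
C = eⁿ is O(eⁿ)

Therefore, the order from slowest to fastest is: A < B < C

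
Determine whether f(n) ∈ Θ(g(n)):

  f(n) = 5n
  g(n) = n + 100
True

f(n) = 5n and g(n) = n + 100 are both O(n).
Since they have the same asymptotic growth rate, f(n) = Θ(g(n)) is true.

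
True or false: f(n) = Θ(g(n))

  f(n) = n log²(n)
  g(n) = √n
False

f(n) = n log²(n) is O(n log² n), and g(n) = √n is O(√n).
Since they have different growth rates, f(n) = Θ(g(n)) is false.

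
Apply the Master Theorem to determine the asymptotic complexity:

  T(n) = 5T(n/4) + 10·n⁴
Θ(n⁴)

Master Theorem: a = 5, b = 4, f(n) = 10·n⁴.
Compute the critical exponent d = log₄(5) = 1.161.
Compare f(n) = Θ(n⁴) against n^d:
  k = 4 > d = 1.161, so f(n) = Ω(n^(d+ε)) — Case 3.
  Regularity: a·(n/b)^4/n^4 = a/b^4 = 5/256 < 1 ✓.
  The top-level work dominates: T(n) = Θ(f(n)) = Θ(n⁴).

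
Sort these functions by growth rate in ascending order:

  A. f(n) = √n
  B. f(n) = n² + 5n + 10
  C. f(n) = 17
C < A < B

Comparing growth rates:
C = 17 is O(1)
A = √n is O(√n)
B = n² + 5n + 10 is O(n²)

Therefore, the order from slowest to fastest is: C < A < B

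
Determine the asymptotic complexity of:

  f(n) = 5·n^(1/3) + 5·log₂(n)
O(n^(1/3))

The dominant term in 5·n^(1/3) + 5·log₂(n) is 5·n^(1/3), which is Θ(n^(1/3)).
Lower-order terms (5·log₂(n)) are asymptotically negligible.
Constants are absorbed, so the tightest bound is O(n^(1/3)).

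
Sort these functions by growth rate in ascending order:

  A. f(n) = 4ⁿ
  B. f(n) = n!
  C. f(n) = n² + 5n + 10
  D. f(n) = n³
C < D < A < B

Comparing growth rates:
C = n² + 5n + 10 is O(n²)
D = n³ is O(n³)
A = 4ⁿ is O(4ⁿ)
B = n! is O(n!)

Therefore, the order from slowest to fastest is: C < D < A < B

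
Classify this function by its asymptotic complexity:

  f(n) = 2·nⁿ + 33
O(nⁿ)

The dominant term in 2·nⁿ + 33 is 2·nⁿ, which is Θ(nⁿ).
Lower-order terms (33) are asymptotically negligible.
Constants are absorbed, so the tightest bound is O(nⁿ).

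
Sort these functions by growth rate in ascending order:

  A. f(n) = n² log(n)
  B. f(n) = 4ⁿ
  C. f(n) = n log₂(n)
C < A < B

Comparing growth rates:
C = n log₂(n) is O(n log n)
A = n² log(n) is O(n² log n)
B = 4ⁿ is O(4ⁿ)

Therefore, the order from slowest to fastest is: C < A < B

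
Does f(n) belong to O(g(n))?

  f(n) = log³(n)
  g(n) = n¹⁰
True

f(n) = log³(n) is O(log³ n), and g(n) = n¹⁰ is O(n¹⁰).
Since O(log³ n) ⊆ O(n¹⁰) (f grows no faster than g), f(n) = O(g(n)) is true.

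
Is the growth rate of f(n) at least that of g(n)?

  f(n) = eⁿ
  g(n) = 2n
True

f(n) = eⁿ is O(eⁿ), and g(n) = 2n is O(n).
Since O(eⁿ) grows at least as fast as O(n), f(n) = Ω(g(n)) is true.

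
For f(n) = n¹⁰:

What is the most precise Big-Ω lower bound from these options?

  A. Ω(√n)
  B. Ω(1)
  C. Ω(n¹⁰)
C

f(n) = n¹⁰ is Ω(n¹⁰).
All listed options are valid Big-Ω bounds (lower bounds),
but Ω(n¹⁰) is the tightest (largest valid bound).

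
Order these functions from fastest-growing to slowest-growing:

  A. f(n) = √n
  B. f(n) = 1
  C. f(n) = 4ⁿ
C > A > B

Comparing growth rates:
C = 4ⁿ is O(4ⁿ)
A = √n is O(√n)
B = 1 is O(1)

Therefore, the order from fastest to slowest is: C > A > B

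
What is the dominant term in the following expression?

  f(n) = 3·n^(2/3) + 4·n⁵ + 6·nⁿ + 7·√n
6·nⁿ

Looking at each term:
  - 3·n^(2/3) is O(n^(2/3))
  - 4·n⁵ is O(n⁵)
  - 6·nⁿ is O(nⁿ)
  - 7·√n is O(√n)

The term 6·nⁿ (O(nⁿ)) grows fastest and dominates all others.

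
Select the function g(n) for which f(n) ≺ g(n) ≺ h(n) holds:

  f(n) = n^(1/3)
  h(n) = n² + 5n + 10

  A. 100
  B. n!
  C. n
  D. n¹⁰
C

We need g(n) with n^(1/3) = o(g(n)) and g(n) = o(n² + 5n + 10), i.e. O(n^(1/3)) ≺ g ≺ O(n²).
Check each option:
  A. 100 — O(1) does not grow strictly faster than f(n)
  B. n! — O(n!) does not grow strictly slower than h(n)
  C. n — O(n) is strictly between O(n^(1/3)) and O(n²) ✓
  D. n¹⁰ — O(n¹⁰) does not grow strictly slower than h(n)

Only option C (n) lies strictly between.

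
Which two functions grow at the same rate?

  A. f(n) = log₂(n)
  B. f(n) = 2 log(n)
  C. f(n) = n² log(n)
A and B

Examining each function:
  A. log₂(n) is O(log n)
  B. 2 log(n) is O(log n)
  C. n² log(n) is O(n² log n)

Functions A and B both have the same complexity class.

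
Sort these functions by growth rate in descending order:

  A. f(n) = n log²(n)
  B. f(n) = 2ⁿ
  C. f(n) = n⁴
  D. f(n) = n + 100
B > C > A > D

Comparing growth rates:
B = 2ⁿ is O(2ⁿ)
C = n⁴ is O(n⁴)
A = n log²(n) is O(n log² n)
D = n + 100 is O(n)

Therefore, the order from fastest to slowest is: B > C > A > D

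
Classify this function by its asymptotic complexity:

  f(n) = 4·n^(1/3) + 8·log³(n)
O(n^(1/3))

The dominant term in 4·n^(1/3) + 8·log³(n) is 4·n^(1/3), which is Θ(n^(1/3)).
Lower-order terms (8·log³(n)) are asymptotically negligible.
Constants are absorbed, so the tightest bound is O(n^(1/3)).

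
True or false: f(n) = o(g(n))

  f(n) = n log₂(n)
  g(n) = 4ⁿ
True

f(n) = n log₂(n) is O(n log n), and g(n) = 4ⁿ is O(4ⁿ).
Since O(n log n) grows strictly slower than O(4ⁿ), f(n) = o(g(n)) is true.
This means lim(n→∞) f(n)/g(n) = 0.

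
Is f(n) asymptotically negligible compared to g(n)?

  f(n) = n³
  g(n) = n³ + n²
False

f(n) = n³ is O(n³), and g(n) = n³ + n² is O(n³).
Since they have the same growth rate, f(n) = o(g(n)) is false.
(f = o(g) requires f to grow strictly slower, not equal.)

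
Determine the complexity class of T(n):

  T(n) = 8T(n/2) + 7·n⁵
Θ(n⁵)

Master Theorem: a = 8, b = 2, f(n) = 7·n⁵.
Compute the critical exponent d = log₂(8) = 3.
Compare f(n) = Θ(n⁵) against n^d:
  k = 5 > d = 3, so f(n) = Ω(n^(d+ε)) — Case 3.
  Regularity: a·(n/b)^5/n^5 = a/b^5 = 8/32 < 1 ✓.
  The top-level work dominates: T(n) = Θ(f(n)) = Θ(n⁵).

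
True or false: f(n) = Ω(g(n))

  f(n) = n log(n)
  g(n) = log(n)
True

f(n) = n log(n) is O(n log n), and g(n) = log(n) is O(log n).
Since O(n log n) grows at least as fast as O(log n), f(n) = Ω(g(n)) is true.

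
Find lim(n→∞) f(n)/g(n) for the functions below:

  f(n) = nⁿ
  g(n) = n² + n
∞

Since nⁿ (O(nⁿ)) grows faster than n² + n (O(n²)),
the ratio f(n)/g(n) → ∞ as n → ∞.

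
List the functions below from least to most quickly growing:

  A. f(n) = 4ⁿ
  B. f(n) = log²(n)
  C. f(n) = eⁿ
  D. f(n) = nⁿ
B < C < A < D

Comparing growth rates:
B = log²(n) is O(log² n)
C = eⁿ is O(eⁿ)
A = 4ⁿ is O(4ⁿ)
D = nⁿ is O(nⁿ)

Therefore, the order from slowest to fastest is: B < C < A < D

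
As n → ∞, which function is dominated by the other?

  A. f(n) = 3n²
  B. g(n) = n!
A

f(n) = 3n² is O(n²), while g(n) = n! is O(n!).
Since O(n²) grows slower than O(n!), f(n) is dominated.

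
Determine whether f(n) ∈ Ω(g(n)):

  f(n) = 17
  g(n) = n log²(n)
False

f(n) = 17 is O(1), and g(n) = n log²(n) is O(n log² n).
Since O(1) grows slower than O(n log² n), f(n) = Ω(g(n)) is false.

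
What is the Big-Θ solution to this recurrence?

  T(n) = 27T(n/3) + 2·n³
Θ(n³ log n)

Master Theorem: a = 27, b = 3, f(n) = 2·n³.
Compute the critical exponent d = log₃(27) = 3.
Compare f(n) = Θ(n³) against n^d:
  k = 3 = d, so f(n) = Θ(n^d) — Case 2.
  Work is balanced across levels: T(n) = Θ(n^d log n) = Θ(n³ log n).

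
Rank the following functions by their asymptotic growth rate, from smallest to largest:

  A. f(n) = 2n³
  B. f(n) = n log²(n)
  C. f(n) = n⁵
B < A < C

Comparing growth rates:
B = n log²(n) is O(n log² n)
A = 2n³ is O(n³)
C = n⁵ is O(n⁵)

Therefore, the order from slowest to fastest is: B < A < C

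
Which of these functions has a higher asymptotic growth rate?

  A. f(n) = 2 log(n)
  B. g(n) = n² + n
B

f(n) = 2 log(n) is O(log n), while g(n) = n² + n is O(n²).
Since O(n²) grows faster than O(log n), g(n) dominates.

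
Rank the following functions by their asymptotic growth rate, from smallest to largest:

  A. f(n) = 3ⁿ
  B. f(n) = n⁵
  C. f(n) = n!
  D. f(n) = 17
D < B < A < C

Comparing growth rates:
D = 17 is O(1)
B = n⁵ is O(n⁵)
A = 3ⁿ is O(3ⁿ)
C = n! is O(n!)

Therefore, the order from slowest to fastest is: D < B < A < C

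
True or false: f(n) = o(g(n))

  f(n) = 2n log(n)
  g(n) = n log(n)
False

f(n) = 2n log(n) is O(n log n), and g(n) = n log(n) is O(n log n).
Since they have the same growth rate, f(n) = o(g(n)) is false.
(f = o(g) requires f to grow strictly slower, not equal.)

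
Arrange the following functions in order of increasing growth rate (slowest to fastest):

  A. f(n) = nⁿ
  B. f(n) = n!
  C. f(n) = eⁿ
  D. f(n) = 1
D < C < B < A

Comparing growth rates:
D = 1 is O(1)
C = eⁿ is O(eⁿ)
B = n! is O(n!)
A = nⁿ is O(nⁿ)

Therefore, the order from slowest to fastest is: D < C < B < A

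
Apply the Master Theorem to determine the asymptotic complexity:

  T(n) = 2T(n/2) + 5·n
Θ(n log n)

Master Theorem: a = 2, b = 2, f(n) = 5·n.
Compute the critical exponent d = log₂(2) = 1.
Compare f(n) = Θ(n) against n^d:
  k = 1 = d, so f(n) = Θ(n^d) — Case 2.
  Work is balanced across levels: T(n) = Θ(n^d log n) = Θ(n log n).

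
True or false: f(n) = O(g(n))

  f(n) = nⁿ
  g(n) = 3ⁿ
False

f(n) = nⁿ is O(nⁿ), and g(n) = 3ⁿ is O(3ⁿ).
Since O(nⁿ) grows faster than O(3ⁿ), f(n) = O(g(n)) is false.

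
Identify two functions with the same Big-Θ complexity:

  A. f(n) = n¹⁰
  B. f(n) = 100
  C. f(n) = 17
B and C

Examining each function:
  A. n¹⁰ is O(n¹⁰)
  B. 100 is O(1)
  C. 17 is O(1)

Functions B and C both have the same complexity class.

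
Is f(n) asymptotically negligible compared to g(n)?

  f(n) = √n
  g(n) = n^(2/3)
True

f(n) = √n is O(√n), and g(n) = n^(2/3) is O(n^(2/3)).
Since O(√n) grows strictly slower than O(n^(2/3)), f(n) = o(g(n)) is true.
This means lim(n→∞) f(n)/g(n) = 0.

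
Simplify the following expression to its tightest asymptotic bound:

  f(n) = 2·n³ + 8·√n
Θ(n³)

Order the terms by growth rate: 8·√n ≺ 2·n³.
The fastest-growing term 2·n³ dominates as n → ∞; dropping its constant factor gives Θ(n³).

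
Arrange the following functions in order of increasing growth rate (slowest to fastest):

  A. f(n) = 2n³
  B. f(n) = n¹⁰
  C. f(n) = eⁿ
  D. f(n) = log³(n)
D < A < B < C

Comparing growth rates:
D = log³(n) is O(log³ n)
A = 2n³ is O(n³)
B = n¹⁰ is O(n¹⁰)
C = eⁿ is O(eⁿ)

Therefore, the order from slowest to fastest is: D < A < B < C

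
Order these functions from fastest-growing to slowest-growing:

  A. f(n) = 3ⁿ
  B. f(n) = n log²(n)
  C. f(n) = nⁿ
C > A > B

Comparing growth rates:
C = nⁿ is O(nⁿ)
A = 3ⁿ is O(3ⁿ)
B = n log²(n) is O(n log² n)

Therefore, the order from fastest to slowest is: C > A > B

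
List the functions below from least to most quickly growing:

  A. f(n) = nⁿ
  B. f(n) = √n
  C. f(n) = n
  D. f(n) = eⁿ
B < C < D < A

Comparing growth rates:
B = √n is O(√n)
C = n is O(n)
D = eⁿ is O(eⁿ)
A = nⁿ is O(nⁿ)

Therefore, the order from slowest to fastest is: B < C < D < A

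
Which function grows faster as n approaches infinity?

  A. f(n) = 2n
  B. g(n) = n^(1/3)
A

f(n) = 2n is O(n), while g(n) = n^(1/3) is O(n^(1/3)).
Since O(n) grows faster than O(n^(1/3)), f(n) dominates.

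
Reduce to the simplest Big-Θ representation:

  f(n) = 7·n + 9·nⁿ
Θ(nⁿ)

Order the terms by growth rate: 7·n ≺ 9·nⁿ.
The fastest-growing term 9·nⁿ dominates as n → ∞; dropping its constant factor gives Θ(nⁿ).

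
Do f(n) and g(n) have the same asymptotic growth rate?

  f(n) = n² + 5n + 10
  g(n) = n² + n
True

f(n) = n² + 5n + 10 and g(n) = n² + n are both O(n²).
Since they have the same asymptotic growth rate, f(n) = Θ(g(n)) is true.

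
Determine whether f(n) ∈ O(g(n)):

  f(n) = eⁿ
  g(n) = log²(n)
False

f(n) = eⁿ is O(eⁿ), and g(n) = log²(n) is O(log² n).
Since O(eⁿ) grows faster than O(log² n), f(n) = O(g(n)) is false.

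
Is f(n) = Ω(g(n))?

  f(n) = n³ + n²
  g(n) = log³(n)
True

f(n) = n³ + n² is O(n³), and g(n) = log³(n) is O(log³ n).
Since O(n³) grows at least as fast as O(log³ n), f(n) = Ω(g(n)) is true.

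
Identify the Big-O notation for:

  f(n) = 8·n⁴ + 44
O(n⁴)

The dominant term in 8·n⁴ + 44 is 8·n⁴, which is Θ(n⁴).
Lower-order terms (44) are asymptotically negligible.
Constants are absorbed, so the tightest bound is O(n⁴).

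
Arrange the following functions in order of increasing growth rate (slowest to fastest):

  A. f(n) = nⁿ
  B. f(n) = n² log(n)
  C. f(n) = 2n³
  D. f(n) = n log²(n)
D < B < C < A

Comparing growth rates:
D = n log²(n) is O(n log² n)
B = n² log(n) is O(n² log n)
C = 2n³ is O(n³)
A = nⁿ is O(nⁿ)

Therefore, the order from slowest to fastest is: D < B < C < A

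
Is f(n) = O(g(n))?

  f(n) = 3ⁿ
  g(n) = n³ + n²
False

f(n) = 3ⁿ is O(3ⁿ), and g(n) = n³ + n² is O(n³).
Since O(3ⁿ) grows faster than O(n³), f(n) = O(g(n)) is false.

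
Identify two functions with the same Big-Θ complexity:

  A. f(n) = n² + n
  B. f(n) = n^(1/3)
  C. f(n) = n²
A and C

Examining each function:
  A. n² + n is O(n²)
  B. n^(1/3) is O(n^(1/3))
  C. n² is O(n²)

Functions A and C both have the same complexity class.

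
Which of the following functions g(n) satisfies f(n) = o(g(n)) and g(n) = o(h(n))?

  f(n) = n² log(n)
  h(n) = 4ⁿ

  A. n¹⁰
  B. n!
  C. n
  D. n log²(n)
A

We need g(n) with n² log(n) = o(g(n)) and g(n) = o(4ⁿ), i.e. O(n² log n) ≺ g ≺ O(4ⁿ).
Check each option:
  A. n¹⁰ — O(n¹⁰) is strictly between O(n² log n) and O(4ⁿ) ✓
  B. n! — O(n!) does not grow strictly slower than h(n)
  C. n — O(n) does not grow strictly faster than f(n)
  D. n log²(n) — O(n log² n) does not grow strictly faster than f(n)

Only option A (n¹⁰) lies strictly between.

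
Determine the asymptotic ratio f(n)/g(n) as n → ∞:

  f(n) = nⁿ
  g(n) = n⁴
∞

Since nⁿ (O(nⁿ)) grows faster than n⁴ (O(n⁴)),
the ratio f(n)/g(n) → ∞ as n → ∞.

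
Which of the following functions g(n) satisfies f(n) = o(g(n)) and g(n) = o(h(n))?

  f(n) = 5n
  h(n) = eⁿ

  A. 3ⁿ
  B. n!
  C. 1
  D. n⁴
D

We need g(n) with 5n = o(g(n)) and g(n) = o(eⁿ), i.e. O(n) ≺ g ≺ O(eⁿ).
Check each option:
  A. 3ⁿ — O(3ⁿ) does not grow strictly slower than h(n)
  B. n! — O(n!) does not grow strictly slower than h(n)
  C. 1 — O(1) does not grow strictly faster than f(n)
  D. n⁴ — O(n⁴) is strictly between O(n) and O(eⁿ) ✓

Only option D (n⁴) lies strictly between.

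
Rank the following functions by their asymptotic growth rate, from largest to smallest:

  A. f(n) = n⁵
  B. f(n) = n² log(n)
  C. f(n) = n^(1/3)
A > B > C

Comparing growth rates:
A = n⁵ is O(n⁵)
B = n² log(n) is O(n² log n)
C = n^(1/3) is O(n^(1/3))

Therefore, the order from fastest to slowest is: A > B > C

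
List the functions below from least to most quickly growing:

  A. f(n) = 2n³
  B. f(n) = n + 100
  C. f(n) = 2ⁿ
B < A < C

Comparing growth rates:
B = n + 100 is O(n)
A = 2n³ is O(n³)
C = 2ⁿ is O(2ⁿ)

Therefore, the order from slowest to fastest is: B < A < C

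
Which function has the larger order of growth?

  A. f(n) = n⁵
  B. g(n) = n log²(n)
A

f(n) = n⁵ is O(n⁵), while g(n) = n log²(n) is O(n log² n).
Since O(n⁵) grows faster than O(n log² n), f(n) dominates.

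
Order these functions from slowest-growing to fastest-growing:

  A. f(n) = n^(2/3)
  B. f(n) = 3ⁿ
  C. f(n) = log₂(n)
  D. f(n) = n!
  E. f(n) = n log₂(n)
C < A < E < B < D

Comparing growth rates:
C = log₂(n) is O(log n)
A = n^(2/3) is O(n^(2/3))
E = n log₂(n) is O(n log n)
B = 3ⁿ is O(3ⁿ)
D = n! is O(n!)

Therefore, the order from slowest to fastest is: C < A < E < B < D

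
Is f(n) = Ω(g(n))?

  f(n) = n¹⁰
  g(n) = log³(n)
True

f(n) = n¹⁰ is O(n¹⁰), and g(n) = log³(n) is O(log³ n).
Since O(n¹⁰) grows at least as fast as O(log³ n), f(n) = Ω(g(n)) is true.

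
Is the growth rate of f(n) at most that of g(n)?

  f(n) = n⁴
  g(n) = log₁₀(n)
False

f(n) = n⁴ is O(n⁴), and g(n) = log₁₀(n) is O(log n).
Since O(n⁴) grows faster than O(log n), f(n) = O(g(n)) is false.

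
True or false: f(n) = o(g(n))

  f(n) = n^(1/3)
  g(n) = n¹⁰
True

f(n) = n^(1/3) is O(n^(1/3)), and g(n) = n¹⁰ is O(n¹⁰).
Since O(n^(1/3)) grows strictly slower than O(n¹⁰), f(n) = o(g(n)) is true.
This means lim(n→∞) f(n)/g(n) = 0.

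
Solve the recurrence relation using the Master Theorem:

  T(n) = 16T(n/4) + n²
Θ(n² log n)

Master Theorem: a = 16, b = 4, f(n) = n².
Compute the critical exponent d = log₄(16) = 2.
Compare f(n) = Θ(n²) against n^d:
  k = 2 = d, so f(n) = Θ(n^d) — Case 2.
  Work is balanced across levels: T(n) = Θ(n^d log n) = Θ(n² log n).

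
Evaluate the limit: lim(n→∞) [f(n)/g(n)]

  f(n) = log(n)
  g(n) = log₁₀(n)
log(10)

Since log(n) and log₁₀(n) have the same growth rate (O(log n)),
the ratio converges to a constant: log(10).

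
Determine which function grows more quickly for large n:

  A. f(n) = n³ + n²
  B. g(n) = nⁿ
B

f(n) = n³ + n² is O(n³), while g(n) = nⁿ is O(nⁿ).
Since O(nⁿ) grows faster than O(n³), g(n) dominates.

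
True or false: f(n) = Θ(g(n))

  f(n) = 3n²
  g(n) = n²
True

f(n) = 3n² and g(n) = n² are both O(n²).
Since they have the same asymptotic growth rate, f(n) = Θ(g(n)) is true.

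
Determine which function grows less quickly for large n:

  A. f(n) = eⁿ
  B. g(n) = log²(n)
B

f(n) = eⁿ is O(eⁿ), while g(n) = log²(n) is O(log² n).
Since O(log² n) grows slower than O(eⁿ), g(n) is dominated.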